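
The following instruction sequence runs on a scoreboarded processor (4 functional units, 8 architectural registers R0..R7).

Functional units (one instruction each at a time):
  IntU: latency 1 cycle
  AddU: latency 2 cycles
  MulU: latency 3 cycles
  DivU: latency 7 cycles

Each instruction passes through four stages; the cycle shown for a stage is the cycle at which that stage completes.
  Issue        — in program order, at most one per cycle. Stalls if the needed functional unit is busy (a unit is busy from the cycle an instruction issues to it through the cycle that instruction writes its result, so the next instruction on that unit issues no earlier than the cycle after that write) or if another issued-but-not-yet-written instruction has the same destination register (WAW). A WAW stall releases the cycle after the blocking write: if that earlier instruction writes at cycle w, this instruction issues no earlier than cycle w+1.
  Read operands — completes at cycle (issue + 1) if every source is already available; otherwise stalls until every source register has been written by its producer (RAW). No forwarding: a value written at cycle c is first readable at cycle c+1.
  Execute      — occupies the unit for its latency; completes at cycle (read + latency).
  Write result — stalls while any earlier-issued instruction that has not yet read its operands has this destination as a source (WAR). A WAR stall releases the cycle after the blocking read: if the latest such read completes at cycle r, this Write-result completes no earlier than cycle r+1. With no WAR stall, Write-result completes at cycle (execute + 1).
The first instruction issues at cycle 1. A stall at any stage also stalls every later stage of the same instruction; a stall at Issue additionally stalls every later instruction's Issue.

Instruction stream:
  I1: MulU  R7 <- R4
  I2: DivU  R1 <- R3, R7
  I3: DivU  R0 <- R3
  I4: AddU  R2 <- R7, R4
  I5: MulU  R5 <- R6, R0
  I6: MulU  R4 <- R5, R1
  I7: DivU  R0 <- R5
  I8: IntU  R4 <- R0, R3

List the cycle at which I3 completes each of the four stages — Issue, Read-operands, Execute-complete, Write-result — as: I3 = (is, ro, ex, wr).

I3 = (16, 17, 24, 25)

cycle 1: I1 issues→MulU
cycle 2: I1 reads, I2 issues→DivU
cycle 5: I1 exec-done
cycle 6: I1 writes R7
cycle 7: I2 reads
cycle 14: I2 exec-done
cycle 15: I2 writes R1
cycle 16: I3 issues→DivU
cycle 17: I3 reads, I4 issues→AddU
cycle 18: I4 reads, I5 issues→MulU
cycle 20: I4 exec-done
cycle 21: I4 writes R2
cycle 24: I3 exec-done
cycle 25: I3 writes R0
cycle 26: I5 reads
cycle 29: I5 exec-done
cycle 30: I5 writes R5
cycle 31: I6 issues→MulU
cycle 32: I6 reads, I7 issues→DivU
cycle 33: I7 reads
cycle 35: I6 exec-done
cycle 36: I6 writes R4
cycle 37: I8 issues→IntU
cycle 40: I7 exec-done
cycle 41: I7 writes R0
cycle 42: I8 reads
cycle 43: I8 exec-done
cycle 44: I8 writes R4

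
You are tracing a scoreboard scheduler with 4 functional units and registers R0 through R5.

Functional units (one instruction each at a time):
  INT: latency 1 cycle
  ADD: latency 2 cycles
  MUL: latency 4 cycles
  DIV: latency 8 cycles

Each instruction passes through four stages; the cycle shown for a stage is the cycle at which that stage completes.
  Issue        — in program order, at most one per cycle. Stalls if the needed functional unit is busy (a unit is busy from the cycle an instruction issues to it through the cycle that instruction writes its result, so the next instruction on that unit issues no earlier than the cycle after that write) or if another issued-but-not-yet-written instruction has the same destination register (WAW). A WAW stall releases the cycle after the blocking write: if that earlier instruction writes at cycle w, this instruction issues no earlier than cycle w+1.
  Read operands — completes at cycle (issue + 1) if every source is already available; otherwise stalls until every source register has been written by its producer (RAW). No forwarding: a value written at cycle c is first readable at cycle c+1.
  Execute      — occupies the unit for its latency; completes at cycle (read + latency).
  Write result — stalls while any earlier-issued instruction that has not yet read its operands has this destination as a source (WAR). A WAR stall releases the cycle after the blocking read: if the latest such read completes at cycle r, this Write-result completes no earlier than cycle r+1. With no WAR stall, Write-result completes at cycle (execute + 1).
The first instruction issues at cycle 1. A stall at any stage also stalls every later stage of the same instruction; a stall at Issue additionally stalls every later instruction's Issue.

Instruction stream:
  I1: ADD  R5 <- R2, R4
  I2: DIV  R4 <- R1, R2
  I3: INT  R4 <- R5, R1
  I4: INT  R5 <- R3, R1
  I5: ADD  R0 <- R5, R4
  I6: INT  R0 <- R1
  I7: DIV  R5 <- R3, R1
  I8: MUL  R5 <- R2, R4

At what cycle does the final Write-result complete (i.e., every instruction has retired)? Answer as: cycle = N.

cycle = 43

c1: I1 dispatched to ADD
c2: I1 operands ready, I2 dispatched to DIV
c3: I2 operands ready
c4: I1 complete
c5: R5←I1
c11: I2 complete
c12: R4←I2
c13: I3 dispatched to INT
c14: I3 operands ready
c15: I3 complete
c16: R4←I3
c17: I4 dispatched to INT
c18: I4 operands ready, I5 dispatched to ADD
c19: I4 complete
c20: R5←I4
c21: I5 operands ready
c23: I5 complete
c24: R0←I5
c25: I6 dispatched to INT
c26: I6 operands ready, I7 dispatched to DIV
c27: I6 complete, I7 operands ready
c28: R0←I6
c35: I7 complete
c36: R5←I7
c37: I8 dispatched to MUL
c38: I8 operands ready
c42: I8 complete
c43: R5←I8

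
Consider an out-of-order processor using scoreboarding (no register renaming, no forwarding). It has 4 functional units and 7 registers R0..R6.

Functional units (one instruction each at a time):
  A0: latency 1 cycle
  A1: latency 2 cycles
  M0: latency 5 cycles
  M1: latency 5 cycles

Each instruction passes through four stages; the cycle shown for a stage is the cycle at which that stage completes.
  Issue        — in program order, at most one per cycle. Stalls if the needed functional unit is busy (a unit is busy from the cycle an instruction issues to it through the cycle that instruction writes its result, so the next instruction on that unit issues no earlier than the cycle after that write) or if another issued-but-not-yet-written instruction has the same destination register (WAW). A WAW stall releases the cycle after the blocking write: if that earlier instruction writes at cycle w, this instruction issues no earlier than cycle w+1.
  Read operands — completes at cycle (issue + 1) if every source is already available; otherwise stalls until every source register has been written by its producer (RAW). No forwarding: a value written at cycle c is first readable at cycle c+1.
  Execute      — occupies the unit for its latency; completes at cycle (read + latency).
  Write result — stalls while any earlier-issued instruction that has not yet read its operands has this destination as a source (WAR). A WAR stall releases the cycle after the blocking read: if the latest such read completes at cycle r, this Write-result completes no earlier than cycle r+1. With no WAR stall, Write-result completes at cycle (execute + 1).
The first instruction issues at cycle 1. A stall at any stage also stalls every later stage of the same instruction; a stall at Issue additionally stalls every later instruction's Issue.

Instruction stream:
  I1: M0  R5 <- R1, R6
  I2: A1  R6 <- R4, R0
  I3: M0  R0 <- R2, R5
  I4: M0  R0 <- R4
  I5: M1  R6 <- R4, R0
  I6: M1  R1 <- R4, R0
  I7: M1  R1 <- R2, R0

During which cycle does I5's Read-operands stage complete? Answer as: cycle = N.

t=1  I1→M0
t=2  I1 RO, I2→A1
t=3  I2 RO
t=5  I2 EX
t=6  I2 WR R6
t=7  I1 EX
t=8  I1 WR R5
t=9  I3→M0
t=10  I3 RO
t=15  I3 EX
t=16  I3 WR R0
t=17  I4→M0
t=18  I4 RO, I5→M1
t=23  I4 EX
t=24  I4 WR R0
t=25  I5 RO
t=30  I5 EX
t=31  I5 WR R6
t=32  I6→M1
t=33  I6 RO
t=38  I6 EX
t=39  I6 WR R1
t=40  I7→M1
t=41  I7 RO
t=46  I7 EX
t=47  I7 WR R1

cycle = 25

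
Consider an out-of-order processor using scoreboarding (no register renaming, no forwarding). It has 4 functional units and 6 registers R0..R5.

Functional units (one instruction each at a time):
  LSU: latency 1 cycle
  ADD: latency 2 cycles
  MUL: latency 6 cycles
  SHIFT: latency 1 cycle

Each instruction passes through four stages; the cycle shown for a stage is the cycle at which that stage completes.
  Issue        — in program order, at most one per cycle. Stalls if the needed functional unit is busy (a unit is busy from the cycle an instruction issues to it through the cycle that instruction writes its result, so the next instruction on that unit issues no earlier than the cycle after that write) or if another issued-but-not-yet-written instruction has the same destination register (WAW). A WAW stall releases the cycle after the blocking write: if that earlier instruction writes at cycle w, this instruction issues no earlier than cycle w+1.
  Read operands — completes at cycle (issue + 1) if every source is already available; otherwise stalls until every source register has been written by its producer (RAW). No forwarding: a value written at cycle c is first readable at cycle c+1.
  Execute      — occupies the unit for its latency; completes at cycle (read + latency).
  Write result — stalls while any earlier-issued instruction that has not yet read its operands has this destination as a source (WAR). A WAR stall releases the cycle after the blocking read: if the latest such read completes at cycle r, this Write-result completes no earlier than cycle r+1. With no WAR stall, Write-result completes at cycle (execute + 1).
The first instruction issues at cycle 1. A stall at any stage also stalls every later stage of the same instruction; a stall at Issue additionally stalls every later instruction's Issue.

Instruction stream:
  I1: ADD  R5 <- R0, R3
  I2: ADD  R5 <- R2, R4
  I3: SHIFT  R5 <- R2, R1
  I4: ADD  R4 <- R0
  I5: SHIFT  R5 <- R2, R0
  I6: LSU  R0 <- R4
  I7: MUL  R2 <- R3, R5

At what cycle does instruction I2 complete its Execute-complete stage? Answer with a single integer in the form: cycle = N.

cycle = 9

[I1] 1/2/4/5
[I2] 6/7/9/10  (struct: ADD busy until I1 writes@5)
[I3] 11/12/13/14  (WAW R5: wait I2 write@10)
[I4] 12/13/15/16
[I5] 15/16/17/18  (struct: SHIFT busy until I3 writes@14)
[I6] 16/17/18/19
[I7] 17/19/25/26  (RAW R5: wait I5 write@18)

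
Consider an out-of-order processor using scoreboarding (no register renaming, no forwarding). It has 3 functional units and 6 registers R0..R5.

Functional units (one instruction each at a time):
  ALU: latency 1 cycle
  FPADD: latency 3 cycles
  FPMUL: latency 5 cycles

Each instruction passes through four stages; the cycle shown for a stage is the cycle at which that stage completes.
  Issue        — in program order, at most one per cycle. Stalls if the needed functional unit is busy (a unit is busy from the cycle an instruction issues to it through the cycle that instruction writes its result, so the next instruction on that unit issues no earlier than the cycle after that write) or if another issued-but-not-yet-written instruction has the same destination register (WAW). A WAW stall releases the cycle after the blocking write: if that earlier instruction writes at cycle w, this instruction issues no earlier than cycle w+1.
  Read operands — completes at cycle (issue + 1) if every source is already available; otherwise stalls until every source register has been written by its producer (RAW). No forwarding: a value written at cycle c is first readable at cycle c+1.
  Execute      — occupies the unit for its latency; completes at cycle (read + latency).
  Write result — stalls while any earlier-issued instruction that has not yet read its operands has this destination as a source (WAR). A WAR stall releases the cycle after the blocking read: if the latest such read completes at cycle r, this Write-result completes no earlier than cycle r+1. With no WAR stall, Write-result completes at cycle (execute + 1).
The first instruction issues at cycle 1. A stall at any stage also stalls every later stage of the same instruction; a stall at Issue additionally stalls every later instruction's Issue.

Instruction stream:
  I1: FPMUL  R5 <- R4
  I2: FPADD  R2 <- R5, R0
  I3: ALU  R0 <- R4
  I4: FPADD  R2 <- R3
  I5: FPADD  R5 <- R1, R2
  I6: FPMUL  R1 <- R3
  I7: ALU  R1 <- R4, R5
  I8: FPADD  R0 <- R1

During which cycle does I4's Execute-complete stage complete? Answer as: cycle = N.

c1: I1 dispatched to FPMUL
c2: I1 operands ready, I2 dispatched to FPADD
c3: I3 dispatched to ALU
c4: I3 operands ready
c5: I3 complete
c7: I1 complete
c8: R5←I1
c9: I2 operands ready
c10: R0←I3
c12: I2 complete
c13: R2←I2
c14: I4 dispatched to FPADD
c15: I4 operands ready
c18: I4 complete
c19: R2←I4
c20: I5 dispatched to FPADD
c21: I5 operands ready, I6 dispatched to FPMUL
c22: I6 operands ready
c24: I5 complete
c25: R5←I5
c27: I6 complete
c28: R1←I6
c29: I7 dispatched to ALU
c30: I7 operands ready, I8 dispatched to FPADD
c31: I7 complete
c32: R1←I7
c33: I8 operands ready
c36: I8 complete
c37: R0←I8

cycle = 18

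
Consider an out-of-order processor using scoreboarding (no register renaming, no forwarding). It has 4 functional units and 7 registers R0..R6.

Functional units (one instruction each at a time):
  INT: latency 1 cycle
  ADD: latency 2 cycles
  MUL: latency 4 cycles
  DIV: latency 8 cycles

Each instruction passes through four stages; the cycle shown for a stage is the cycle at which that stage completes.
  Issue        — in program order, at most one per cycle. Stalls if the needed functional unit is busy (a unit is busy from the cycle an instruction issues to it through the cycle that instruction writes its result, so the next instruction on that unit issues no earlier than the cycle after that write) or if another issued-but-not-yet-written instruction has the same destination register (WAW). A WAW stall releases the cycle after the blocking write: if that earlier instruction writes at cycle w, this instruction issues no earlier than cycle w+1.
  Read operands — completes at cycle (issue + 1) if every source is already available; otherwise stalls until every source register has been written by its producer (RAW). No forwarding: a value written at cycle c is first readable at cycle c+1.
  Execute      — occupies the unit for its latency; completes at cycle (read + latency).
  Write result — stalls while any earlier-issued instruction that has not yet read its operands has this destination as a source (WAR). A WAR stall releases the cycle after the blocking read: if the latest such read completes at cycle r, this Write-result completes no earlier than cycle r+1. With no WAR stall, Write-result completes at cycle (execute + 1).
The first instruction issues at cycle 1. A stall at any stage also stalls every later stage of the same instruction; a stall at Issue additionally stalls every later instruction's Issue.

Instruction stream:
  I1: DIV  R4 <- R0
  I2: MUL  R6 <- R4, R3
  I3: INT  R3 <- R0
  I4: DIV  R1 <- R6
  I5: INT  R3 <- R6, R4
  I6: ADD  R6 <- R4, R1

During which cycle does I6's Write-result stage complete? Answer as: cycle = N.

cycle = 31

I1 -> (1, 2, 10, 11)
I2 -> (2, 12, 16, 17)  // RAW R4: wait I1 write@11
I3 -> (3, 4, 5, 13)  // WAR R3: wait I2 read@12
I4 -> (12, 18, 26, 27)  // struct: DIV busy until I1 writes@11, RAW R6: wait I2 write@17
I5 -> (14, 18, 19, 20)  // struct: INT busy until I3 writes@13, RAW R6: wait I2 write@17
I6 -> (18, 28, 30, 31)  // WAW R6: wait I2 write@17, RAW R1: wait I4 write@27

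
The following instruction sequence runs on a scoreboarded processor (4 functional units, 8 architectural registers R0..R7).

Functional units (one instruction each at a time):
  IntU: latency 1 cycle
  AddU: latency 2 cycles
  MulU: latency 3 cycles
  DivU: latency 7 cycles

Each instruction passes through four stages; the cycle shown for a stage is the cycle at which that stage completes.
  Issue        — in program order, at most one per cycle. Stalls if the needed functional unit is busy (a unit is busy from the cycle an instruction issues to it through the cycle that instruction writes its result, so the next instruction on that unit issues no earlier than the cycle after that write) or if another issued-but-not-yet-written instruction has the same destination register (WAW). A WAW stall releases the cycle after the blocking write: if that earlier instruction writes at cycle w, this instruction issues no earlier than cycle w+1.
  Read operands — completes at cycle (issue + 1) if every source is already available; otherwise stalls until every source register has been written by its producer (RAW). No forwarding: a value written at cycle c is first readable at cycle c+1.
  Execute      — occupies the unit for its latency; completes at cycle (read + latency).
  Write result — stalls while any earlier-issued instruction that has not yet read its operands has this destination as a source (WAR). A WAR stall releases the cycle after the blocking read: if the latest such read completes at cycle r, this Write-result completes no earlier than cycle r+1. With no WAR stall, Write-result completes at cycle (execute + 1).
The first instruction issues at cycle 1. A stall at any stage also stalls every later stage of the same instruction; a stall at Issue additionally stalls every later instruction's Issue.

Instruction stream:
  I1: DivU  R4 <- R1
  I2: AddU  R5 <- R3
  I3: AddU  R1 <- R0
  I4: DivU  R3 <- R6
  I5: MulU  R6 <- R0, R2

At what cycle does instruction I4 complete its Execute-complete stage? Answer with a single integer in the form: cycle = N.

cycle = 19

t=1  I1 issues→DivU
t=2  I1 reads; I2 issues→AddU
t=3  I2 reads
t=5  I2 exec-done
t=6  I2 writes R5
t=7  I3 issues→AddU
t=8  I3 reads
t=9  I1 exec-done
t=10  I1 writes R4; I3 exec-done
t=11  I3 writes R1; I4 issues→DivU
t=12  I4 reads; I5 issues→MulU
t=13  I5 reads
t=16  I5 exec-done
t=17  I5 writes R6
t=19  I4 exec-done
t=20  I4 writes R3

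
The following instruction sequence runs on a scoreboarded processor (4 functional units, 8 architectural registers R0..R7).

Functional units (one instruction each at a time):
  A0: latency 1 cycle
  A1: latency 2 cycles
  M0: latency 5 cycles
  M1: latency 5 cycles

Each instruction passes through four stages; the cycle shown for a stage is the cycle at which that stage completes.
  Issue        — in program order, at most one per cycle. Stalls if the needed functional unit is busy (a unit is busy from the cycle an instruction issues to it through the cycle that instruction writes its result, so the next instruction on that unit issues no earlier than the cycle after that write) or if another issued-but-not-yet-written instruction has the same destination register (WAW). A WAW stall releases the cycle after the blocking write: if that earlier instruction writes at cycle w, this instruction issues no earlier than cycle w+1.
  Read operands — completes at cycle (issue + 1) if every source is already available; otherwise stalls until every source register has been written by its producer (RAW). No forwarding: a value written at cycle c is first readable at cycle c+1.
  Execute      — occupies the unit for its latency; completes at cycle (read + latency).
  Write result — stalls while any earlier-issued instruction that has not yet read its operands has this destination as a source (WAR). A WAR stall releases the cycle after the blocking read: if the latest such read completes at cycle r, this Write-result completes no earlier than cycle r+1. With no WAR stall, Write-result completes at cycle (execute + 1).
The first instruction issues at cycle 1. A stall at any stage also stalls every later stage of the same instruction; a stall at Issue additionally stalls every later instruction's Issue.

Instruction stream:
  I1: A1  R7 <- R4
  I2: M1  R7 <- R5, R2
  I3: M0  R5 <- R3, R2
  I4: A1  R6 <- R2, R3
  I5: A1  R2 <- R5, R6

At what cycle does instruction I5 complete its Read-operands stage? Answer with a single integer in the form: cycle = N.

c1: issue I1 (A1)
c2: I1 read-ops
c4: I1 finished on A1
c5: I1→R7
c6: issue I2 (M1)
c7: I2 read-ops | issue I3 (M0)
c8: I3 read-ops | issue I4 (A1)
c9: I4 read-ops
c11: I4 finished on A1
c12: I2 finished on M1 | I4→R6
c13: I2→R7 | I3 finished on M0 | issue I5 (A1)
c14: I3→R5
c15: I5 read-ops
c17: I5 finished on A1
c18: I5→R2

cycle = 15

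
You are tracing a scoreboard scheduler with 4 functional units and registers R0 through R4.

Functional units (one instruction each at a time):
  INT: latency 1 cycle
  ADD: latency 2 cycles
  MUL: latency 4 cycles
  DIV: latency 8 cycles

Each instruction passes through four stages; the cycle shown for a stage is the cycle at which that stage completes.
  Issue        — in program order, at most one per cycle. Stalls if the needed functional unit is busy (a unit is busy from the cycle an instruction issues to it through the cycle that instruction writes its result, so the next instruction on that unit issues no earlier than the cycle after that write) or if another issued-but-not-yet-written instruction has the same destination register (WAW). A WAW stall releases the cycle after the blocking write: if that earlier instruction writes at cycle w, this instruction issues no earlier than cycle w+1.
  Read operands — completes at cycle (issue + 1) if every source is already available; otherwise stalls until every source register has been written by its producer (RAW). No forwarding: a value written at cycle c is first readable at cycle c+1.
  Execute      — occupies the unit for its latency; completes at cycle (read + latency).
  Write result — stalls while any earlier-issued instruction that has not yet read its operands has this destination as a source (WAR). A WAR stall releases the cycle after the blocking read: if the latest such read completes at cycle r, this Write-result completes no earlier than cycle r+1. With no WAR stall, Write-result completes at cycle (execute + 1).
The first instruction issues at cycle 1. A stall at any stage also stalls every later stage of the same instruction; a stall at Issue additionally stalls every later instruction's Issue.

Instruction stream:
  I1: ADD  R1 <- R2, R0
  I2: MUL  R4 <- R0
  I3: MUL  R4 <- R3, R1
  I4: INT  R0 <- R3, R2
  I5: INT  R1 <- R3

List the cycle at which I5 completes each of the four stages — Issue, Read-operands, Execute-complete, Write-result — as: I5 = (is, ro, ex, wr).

c1: I1 issues→ADD
c2: I1 reads · I2 issues→MUL
c3: I2 reads
c4: I1 exec-done
c5: I1 writes R1
c7: I2 exec-done
c8: I2 writes R4
c9: I3 issues→MUL
c10: I3 reads · I4 issues→INT
c11: I4 reads
c12: I4 exec-done
c13: I4 writes R0
c14: I3 exec-done · I5 issues→INT
c15: I3 writes R4 · I5 reads
c16: I5 exec-done
c17: I5 writes R1

I5 = (14, 15, 16, 17)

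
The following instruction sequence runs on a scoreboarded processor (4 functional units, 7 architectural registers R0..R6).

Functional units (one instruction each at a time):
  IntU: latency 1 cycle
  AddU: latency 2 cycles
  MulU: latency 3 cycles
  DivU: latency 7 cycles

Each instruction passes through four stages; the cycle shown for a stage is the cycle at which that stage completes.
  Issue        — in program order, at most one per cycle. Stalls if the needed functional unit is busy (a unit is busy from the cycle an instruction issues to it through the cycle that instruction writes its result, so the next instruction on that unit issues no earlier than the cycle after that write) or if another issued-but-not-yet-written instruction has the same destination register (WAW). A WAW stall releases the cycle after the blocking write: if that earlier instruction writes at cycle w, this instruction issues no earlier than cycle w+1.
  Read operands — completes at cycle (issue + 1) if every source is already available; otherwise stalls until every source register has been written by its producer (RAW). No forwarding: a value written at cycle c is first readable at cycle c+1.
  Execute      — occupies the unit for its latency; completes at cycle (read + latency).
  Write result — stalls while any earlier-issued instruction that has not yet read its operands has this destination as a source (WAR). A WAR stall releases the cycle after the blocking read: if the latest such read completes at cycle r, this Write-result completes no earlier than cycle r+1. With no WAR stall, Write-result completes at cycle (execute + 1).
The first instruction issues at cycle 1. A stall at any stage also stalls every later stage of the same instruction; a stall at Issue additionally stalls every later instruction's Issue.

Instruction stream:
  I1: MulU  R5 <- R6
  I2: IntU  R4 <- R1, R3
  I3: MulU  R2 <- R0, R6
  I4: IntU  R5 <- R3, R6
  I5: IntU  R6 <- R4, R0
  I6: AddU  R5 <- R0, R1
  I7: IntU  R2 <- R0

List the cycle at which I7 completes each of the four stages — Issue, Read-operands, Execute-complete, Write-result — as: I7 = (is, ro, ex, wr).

I1: IS=1 RO=2 EX=5 WR=6
I2: IS=2 RO=3 EX=4 WR=5
I3: IS=7 RO=8 EX=11 WR=12  [struct: MulU busy until I1 writes@6]
I4: IS=8 RO=9 EX=10 WR=11
I5: IS=12 RO=13 EX=14 WR=15  [struct: IntU busy until I4 writes@11]
I6: IS=13 RO=14 EX=16 WR=17
I7: IS=16 RO=17 EX=18 WR=19  [struct: IntU busy until I5 writes@15]

I7 = (16, 17, 18, 19)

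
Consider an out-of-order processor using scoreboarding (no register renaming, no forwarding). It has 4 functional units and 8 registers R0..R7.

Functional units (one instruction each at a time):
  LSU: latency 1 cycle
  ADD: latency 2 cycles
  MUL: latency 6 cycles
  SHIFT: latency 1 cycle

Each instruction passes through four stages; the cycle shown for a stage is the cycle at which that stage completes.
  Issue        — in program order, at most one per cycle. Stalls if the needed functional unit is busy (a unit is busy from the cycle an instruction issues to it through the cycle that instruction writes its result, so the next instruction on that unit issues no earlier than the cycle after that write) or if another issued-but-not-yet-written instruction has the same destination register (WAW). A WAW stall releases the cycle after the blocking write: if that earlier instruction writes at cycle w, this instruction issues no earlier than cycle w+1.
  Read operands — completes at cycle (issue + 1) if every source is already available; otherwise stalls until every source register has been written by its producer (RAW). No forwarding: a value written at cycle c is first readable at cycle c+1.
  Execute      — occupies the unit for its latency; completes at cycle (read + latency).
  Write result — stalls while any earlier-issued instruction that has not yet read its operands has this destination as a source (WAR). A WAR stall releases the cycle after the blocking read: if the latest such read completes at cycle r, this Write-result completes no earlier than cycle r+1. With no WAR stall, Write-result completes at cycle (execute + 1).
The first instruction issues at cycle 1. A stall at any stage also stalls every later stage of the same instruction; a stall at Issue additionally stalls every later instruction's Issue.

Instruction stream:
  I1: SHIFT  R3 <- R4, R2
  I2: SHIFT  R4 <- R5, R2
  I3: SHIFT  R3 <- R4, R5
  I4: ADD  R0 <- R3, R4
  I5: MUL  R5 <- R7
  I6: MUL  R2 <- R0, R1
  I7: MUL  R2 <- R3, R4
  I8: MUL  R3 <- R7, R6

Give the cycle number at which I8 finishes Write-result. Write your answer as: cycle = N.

cycle 1: issue I1 (SHIFT)
cycle 2: I1 read-ops
cycle 3: I1 finished on SHIFT
cycle 4: I1→R3
cycle 5: issue I2 (SHIFT)
cycle 6: I2 read-ops
cycle 7: I2 finished on SHIFT
cycle 8: I2→R4
cycle 9: issue I3 (SHIFT)
cycle 10: I3 read-ops, issue I4 (ADD)
cycle 11: I3 finished on SHIFT, issue I5 (MUL)
cycle 12: I3→R3, I5 read-ops
cycle 13: I4 read-ops
cycle 15: I4 finished on ADD
cycle 16: I4→R0
cycle 18: I5 finished on MUL
cycle 19: I5→R5
cycle 20: issue I6 (MUL)
cycle 21: I6 read-ops
cycle 27: I6 finished on MUL
cycle 28: I6→R2
cycle 29: issue I7 (MUL)
cycle 30: I7 read-ops
cycle 36: I7 finished on MUL
cycle 37: I7→R2
cycle 38: issue I8 (MUL)
cycle 39: I8 read-ops
cycle 45: I8 finished on MUL
cycle 46: I8→R3

cycle = 46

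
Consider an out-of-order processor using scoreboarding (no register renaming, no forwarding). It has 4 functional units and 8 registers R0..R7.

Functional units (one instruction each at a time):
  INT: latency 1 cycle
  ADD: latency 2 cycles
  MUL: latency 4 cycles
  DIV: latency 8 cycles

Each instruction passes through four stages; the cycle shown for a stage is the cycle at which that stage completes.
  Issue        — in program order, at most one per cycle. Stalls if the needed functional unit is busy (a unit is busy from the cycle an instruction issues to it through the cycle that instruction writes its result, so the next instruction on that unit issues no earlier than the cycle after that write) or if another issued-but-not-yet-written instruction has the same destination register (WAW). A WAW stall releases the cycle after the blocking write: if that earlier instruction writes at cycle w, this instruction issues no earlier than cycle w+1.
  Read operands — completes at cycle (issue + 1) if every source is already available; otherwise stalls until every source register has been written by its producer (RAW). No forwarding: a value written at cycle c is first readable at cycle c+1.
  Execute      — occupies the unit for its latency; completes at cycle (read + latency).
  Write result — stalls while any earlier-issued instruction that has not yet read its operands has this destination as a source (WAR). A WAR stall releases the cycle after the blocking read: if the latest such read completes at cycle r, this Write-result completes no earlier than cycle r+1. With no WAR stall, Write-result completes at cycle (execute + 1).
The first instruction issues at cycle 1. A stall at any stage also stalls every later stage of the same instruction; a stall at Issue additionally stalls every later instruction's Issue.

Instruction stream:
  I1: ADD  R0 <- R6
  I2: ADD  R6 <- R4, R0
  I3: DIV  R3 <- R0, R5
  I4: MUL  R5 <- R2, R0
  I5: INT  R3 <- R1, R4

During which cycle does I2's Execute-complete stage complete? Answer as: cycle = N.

cycle = 9

I1  is:1  ro:2  ex:4  wr:5
I2  is:6  ro:7  ex:9  wr:10  — struct: ADD busy until I1 writes@5
I3  is:7  ro:8  ex:16  wr:17
I4  is:8  ro:9  ex:13  wr:14
I5  is:18  ro:19  ex:20  wr:21  — WAW R3: wait I3 write@17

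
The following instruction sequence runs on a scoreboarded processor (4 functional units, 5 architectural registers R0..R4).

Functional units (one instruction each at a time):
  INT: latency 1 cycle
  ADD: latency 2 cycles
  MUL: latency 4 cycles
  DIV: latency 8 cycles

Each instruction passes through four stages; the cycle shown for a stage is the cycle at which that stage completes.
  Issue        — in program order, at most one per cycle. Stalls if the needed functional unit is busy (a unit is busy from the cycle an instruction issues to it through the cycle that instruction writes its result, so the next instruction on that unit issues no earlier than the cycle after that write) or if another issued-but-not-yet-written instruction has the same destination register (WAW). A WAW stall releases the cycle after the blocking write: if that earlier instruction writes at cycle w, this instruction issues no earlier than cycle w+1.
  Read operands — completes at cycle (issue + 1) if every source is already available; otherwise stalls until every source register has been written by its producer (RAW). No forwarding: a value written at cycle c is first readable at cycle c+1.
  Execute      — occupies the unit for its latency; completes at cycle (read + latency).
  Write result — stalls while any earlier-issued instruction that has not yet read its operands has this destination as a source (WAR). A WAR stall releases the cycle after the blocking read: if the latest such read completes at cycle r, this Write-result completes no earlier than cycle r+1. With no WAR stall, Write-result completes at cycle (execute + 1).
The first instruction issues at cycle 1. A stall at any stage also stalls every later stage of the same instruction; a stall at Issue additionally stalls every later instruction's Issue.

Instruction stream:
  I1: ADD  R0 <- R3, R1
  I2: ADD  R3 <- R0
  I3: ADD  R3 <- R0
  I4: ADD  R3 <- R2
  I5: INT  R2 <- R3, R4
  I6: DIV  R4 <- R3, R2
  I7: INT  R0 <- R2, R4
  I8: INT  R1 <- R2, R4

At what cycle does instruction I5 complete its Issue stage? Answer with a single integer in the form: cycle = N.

cycle = 17

[1] I1 issues→ADD
[2] I1 reads
[4] I1 exec-done
[5] I1 writes R0
[6] I2 issues→ADD
[7] I2 reads
[9] I2 exec-done
[10] I2 writes R3
[11] I3 issues→ADD
[12] I3 reads
[14] I3 exec-done
[15] I3 writes R3
[16] I4 issues→ADD
[17] I4 reads | I5 issues→INT
[18] I6 issues→DIV
[19] I4 exec-done
[20] I4 writes R3
[21] I5 reads
[22] I5 exec-done
[23] I5 writes R2
[24] I6 reads | I7 issues→INT
[32] I6 exec-done
[33] I6 writes R4
[34] I7 reads
[35] I7 exec-done
[36] I7 writes R0
[37] I8 issues→INT
[38] I8 reads
[39] I8 exec-done
[40] I8 writes R1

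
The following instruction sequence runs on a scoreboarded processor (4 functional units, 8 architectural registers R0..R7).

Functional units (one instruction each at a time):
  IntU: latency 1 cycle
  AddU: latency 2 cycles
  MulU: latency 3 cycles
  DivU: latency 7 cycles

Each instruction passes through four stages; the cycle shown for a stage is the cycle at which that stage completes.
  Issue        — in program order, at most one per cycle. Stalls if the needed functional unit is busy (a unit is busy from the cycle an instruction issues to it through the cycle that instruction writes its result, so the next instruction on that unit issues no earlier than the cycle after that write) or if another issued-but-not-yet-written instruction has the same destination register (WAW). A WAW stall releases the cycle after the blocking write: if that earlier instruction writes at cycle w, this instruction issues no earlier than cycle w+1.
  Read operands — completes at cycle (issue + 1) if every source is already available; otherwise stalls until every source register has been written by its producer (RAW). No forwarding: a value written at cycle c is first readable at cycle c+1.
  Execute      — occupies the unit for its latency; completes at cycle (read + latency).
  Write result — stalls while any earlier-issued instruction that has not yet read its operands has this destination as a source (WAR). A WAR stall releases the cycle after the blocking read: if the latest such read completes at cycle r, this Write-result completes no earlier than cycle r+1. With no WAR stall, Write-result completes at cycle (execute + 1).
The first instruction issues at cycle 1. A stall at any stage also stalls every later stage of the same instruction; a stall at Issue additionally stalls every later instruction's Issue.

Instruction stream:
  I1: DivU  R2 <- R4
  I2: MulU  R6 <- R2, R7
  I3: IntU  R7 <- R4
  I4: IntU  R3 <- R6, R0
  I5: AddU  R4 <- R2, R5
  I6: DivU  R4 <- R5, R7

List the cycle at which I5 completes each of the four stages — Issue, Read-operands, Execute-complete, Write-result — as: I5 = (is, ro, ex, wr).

1) issue 1, read 2, done 9, write 10
2) issue 2, read 11, done 14, write 15  <RAW R2: wait I1 write@10>
3) issue 3, read 4, done 5, write 12  <WAR R7: wait I2 read@11>
4) issue 13, read 16, done 17, write 18  <struct: IntU busy until I3 writes@12 / RAW R6: wait I2 write@15>
5) issue 14, read 15, done 17, write 18
6) issue 19, read 20, done 27, write 28  <WAW R4: wait I5 write@18>

I5 = (14, 15, 17, 18)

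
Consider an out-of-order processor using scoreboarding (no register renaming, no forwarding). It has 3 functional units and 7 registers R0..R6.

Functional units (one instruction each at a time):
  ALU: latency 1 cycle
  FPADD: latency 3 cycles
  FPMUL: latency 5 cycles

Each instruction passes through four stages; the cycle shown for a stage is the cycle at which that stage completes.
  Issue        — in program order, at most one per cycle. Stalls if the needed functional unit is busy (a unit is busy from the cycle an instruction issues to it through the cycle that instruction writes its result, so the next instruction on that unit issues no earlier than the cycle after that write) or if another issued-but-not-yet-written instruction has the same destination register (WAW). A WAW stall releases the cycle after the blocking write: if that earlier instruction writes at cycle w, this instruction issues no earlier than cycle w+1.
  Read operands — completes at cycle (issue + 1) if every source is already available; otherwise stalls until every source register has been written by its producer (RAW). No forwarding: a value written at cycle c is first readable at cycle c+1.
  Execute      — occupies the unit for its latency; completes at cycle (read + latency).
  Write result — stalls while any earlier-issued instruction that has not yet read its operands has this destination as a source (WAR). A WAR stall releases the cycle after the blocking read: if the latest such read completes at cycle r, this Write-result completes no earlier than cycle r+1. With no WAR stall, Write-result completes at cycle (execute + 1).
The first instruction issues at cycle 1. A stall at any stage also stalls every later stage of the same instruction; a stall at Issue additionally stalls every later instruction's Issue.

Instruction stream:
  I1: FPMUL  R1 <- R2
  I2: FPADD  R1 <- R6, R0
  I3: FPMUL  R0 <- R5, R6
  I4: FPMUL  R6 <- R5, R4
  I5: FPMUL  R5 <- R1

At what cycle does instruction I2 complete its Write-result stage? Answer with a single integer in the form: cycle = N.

I1: IS=1 RO=2 EX=7 WR=8
I2: IS=9 RO=10 EX=13 WR=14  [WAW R1: wait I1 write@8]
I3: IS=10 RO=11 EX=16 WR=17
I4: IS=18 RO=19 EX=24 WR=25  [struct: FPMUL busy until I3 writes@17]
I5: IS=26 RO=27 EX=32 WR=33  [struct: FPMUL busy until I4 writes@25]

cycle = 14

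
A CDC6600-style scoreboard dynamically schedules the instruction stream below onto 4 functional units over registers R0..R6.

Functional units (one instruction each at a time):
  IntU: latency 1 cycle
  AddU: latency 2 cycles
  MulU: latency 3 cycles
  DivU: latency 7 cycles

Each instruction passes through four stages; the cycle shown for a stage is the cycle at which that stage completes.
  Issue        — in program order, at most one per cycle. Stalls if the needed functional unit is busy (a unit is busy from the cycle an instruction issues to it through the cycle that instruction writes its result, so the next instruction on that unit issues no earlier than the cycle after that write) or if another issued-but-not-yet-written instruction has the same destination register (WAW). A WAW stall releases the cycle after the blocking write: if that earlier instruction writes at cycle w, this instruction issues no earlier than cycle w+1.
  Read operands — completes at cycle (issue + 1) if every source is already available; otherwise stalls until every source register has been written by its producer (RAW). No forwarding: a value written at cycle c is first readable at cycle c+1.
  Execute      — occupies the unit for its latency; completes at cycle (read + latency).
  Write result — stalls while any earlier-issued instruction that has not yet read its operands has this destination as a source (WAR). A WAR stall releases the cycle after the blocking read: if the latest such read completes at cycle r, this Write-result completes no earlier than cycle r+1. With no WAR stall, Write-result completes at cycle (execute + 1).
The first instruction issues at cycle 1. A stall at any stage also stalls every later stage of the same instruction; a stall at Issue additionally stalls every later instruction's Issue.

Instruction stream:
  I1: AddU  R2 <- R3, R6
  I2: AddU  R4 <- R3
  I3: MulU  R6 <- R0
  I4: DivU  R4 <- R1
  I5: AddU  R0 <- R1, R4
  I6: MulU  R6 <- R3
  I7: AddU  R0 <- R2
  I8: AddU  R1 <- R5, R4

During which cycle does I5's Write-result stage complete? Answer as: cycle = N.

cycle = 24

I1 -> (1, 2, 4, 5)
I2 -> (6, 7, 9, 10)  // struct: AddU busy until I1 writes@5
I3 -> (7, 8, 11, 12)
I4 -> (11, 12, 19, 20)  // WAW R4: wait I2 write@10
I5 -> (12, 21, 23, 24)  // RAW R4: wait I4 write@20
I6 -> (13, 14, 17, 18)
I7 -> (25, 26, 28, 29)  // struct: AddU busy until I5 writes@24
I8 -> (30, 31, 33, 34)  // struct: AddU busy until I7 writes@29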